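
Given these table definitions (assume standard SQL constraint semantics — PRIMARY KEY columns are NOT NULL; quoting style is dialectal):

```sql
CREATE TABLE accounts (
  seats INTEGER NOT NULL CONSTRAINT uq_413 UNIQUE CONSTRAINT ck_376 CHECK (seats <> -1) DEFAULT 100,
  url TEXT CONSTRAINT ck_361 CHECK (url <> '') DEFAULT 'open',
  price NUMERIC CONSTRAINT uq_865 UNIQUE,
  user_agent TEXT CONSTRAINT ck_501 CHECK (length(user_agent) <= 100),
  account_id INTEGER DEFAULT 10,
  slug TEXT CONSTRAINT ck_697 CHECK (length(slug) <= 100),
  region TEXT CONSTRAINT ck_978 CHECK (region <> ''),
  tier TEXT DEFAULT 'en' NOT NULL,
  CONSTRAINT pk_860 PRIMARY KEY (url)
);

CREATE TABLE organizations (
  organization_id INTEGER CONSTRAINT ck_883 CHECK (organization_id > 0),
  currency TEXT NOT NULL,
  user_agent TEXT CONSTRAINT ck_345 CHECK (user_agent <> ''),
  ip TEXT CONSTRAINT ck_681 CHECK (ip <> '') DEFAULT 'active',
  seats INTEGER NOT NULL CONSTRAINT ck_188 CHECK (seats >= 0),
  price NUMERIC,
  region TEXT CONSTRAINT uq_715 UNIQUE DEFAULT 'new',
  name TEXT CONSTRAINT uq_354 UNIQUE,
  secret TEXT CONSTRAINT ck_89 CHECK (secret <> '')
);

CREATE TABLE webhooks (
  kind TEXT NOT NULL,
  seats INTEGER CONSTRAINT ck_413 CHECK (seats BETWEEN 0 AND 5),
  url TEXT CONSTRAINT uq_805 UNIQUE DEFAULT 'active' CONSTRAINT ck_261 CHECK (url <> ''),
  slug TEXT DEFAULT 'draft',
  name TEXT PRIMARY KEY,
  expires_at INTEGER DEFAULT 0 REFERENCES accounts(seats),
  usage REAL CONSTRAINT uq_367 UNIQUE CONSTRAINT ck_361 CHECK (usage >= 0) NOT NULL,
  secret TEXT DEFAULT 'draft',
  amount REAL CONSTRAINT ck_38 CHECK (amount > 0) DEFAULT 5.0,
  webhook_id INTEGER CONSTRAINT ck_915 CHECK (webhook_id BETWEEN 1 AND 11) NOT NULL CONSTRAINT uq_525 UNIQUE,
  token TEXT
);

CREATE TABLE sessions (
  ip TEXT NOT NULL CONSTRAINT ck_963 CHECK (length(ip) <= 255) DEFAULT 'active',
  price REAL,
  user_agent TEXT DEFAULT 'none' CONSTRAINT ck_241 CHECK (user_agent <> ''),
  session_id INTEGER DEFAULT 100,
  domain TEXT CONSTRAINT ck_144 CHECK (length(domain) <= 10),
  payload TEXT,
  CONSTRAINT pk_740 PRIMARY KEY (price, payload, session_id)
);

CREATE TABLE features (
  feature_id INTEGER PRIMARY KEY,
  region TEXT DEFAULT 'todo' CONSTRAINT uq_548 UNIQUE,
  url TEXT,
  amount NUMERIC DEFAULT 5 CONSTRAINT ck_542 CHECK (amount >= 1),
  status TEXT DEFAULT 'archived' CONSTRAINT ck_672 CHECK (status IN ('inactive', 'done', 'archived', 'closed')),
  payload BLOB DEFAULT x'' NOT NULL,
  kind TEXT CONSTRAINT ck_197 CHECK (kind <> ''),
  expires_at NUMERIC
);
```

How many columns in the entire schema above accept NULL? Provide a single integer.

27

accounts: 5 nullable (price, user_agent, account_id, slug, region — PK (url) and explicit NOT NULL columns excluded).
organizations: 7 nullable (organization_id, user_agent, ip, price, region, name, secret — PK none and explicit NOT NULL columns excluded).
webhooks: 7 nullable (seats, url, slug, expires_at, secret, amount, token — PK (name) and explicit NOT NULL columns excluded).
sessions: 2 nullable (user_agent, domain — PK (price, payload, session_id) and explicit NOT NULL columns excluded).
features: 6 nullable (region, url, amount, status, kind, expires_at — PK (feature_id) and explicit NOT NULL columns excluded).
Total: 5 + 7 + 7 + 2 + 6 = 27.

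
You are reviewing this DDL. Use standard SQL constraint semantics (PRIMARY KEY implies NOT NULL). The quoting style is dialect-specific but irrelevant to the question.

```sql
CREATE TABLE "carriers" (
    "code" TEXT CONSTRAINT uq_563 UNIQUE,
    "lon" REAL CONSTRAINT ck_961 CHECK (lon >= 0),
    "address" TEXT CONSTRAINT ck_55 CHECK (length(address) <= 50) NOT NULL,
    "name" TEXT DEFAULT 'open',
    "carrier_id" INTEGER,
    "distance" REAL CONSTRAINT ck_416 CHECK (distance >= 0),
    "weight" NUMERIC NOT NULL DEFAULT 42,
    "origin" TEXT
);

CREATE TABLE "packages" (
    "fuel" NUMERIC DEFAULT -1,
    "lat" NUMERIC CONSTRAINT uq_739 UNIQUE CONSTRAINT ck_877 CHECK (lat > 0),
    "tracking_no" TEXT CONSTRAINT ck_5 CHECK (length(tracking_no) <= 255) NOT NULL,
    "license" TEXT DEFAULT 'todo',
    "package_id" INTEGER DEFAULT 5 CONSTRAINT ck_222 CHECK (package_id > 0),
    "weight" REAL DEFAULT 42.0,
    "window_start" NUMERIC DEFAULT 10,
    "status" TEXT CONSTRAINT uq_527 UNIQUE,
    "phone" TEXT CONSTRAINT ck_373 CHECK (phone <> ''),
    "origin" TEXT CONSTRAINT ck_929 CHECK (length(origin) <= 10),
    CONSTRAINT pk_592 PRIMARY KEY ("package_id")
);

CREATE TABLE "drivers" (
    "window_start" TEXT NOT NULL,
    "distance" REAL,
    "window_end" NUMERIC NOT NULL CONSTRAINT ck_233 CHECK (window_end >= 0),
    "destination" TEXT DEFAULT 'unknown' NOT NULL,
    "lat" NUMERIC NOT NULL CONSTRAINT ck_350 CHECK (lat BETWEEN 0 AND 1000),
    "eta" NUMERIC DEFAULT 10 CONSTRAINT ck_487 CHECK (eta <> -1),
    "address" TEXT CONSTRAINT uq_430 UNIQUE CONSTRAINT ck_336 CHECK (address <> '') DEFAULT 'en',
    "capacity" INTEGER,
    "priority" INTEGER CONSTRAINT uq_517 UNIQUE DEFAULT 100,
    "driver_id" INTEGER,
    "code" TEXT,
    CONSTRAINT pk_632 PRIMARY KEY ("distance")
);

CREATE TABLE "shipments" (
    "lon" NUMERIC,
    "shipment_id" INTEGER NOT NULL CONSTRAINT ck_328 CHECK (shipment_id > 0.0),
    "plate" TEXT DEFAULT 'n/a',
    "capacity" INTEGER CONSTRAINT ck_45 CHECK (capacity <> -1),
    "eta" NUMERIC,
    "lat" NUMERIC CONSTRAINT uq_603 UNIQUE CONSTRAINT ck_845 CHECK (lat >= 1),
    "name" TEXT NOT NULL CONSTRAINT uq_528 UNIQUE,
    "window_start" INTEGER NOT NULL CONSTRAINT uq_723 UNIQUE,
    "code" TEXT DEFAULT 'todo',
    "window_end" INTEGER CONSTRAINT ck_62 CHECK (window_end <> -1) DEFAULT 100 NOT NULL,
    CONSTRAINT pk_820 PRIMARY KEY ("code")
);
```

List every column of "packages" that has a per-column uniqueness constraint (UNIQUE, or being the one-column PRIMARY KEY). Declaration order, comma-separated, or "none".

lat, package_id, status

- fuel: no UNIQUE or single-column PK constraint.
- lat: declared UNIQUE → unique.
- tracking_no: no UNIQUE or single-column PK constraint.
- license: no UNIQUE or single-column PK constraint.
- package_id: single-column PRIMARY KEY → unique.
- weight: no UNIQUE or single-column PK constraint.
- window_start: no UNIQUE or single-column PK constraint.
- status: declared UNIQUE → unique.
- phone: no UNIQUE or single-column PK constraint.
- origin: no UNIQUE or single-column PK constraint.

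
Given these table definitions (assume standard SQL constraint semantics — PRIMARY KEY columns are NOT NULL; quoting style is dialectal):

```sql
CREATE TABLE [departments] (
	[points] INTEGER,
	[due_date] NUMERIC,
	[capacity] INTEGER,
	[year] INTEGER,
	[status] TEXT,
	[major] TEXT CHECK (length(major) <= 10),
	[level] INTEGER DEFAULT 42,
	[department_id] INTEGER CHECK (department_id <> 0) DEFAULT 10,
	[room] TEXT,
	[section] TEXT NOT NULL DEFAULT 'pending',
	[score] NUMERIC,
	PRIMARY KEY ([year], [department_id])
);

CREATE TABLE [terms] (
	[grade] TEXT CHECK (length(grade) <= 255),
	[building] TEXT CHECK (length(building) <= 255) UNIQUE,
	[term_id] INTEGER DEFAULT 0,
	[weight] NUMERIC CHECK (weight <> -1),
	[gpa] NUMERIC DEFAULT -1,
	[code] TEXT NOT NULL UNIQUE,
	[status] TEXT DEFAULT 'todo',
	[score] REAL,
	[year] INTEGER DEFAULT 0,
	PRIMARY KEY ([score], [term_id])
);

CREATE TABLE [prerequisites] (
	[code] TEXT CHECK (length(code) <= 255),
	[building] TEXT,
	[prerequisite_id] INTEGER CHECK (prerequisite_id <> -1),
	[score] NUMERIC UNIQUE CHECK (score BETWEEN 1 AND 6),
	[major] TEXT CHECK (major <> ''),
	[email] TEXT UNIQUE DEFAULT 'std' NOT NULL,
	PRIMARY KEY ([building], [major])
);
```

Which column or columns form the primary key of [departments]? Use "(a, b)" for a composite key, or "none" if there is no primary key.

A table-level PRIMARY KEY clause names 2 columns: year, department_id.
This is a composite key — the combination is unique, not each column individually.

(year, department_id)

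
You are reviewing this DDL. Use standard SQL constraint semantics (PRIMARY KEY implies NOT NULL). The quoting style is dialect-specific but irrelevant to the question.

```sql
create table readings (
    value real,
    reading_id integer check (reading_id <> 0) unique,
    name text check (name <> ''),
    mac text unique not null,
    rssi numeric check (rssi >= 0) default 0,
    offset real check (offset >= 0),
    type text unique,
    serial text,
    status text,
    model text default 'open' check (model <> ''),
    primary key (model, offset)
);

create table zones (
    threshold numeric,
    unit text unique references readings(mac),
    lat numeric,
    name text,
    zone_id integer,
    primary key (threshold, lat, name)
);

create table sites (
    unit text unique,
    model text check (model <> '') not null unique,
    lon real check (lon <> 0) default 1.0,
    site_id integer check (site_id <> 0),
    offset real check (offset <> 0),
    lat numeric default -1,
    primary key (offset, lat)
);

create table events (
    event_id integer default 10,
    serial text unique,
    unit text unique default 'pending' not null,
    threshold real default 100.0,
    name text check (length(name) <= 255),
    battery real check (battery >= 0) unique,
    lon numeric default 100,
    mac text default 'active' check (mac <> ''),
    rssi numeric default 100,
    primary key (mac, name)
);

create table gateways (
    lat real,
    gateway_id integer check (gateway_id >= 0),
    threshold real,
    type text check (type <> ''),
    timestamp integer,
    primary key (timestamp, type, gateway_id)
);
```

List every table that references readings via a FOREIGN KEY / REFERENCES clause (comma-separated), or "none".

- zones.unit references readings(mac).

zones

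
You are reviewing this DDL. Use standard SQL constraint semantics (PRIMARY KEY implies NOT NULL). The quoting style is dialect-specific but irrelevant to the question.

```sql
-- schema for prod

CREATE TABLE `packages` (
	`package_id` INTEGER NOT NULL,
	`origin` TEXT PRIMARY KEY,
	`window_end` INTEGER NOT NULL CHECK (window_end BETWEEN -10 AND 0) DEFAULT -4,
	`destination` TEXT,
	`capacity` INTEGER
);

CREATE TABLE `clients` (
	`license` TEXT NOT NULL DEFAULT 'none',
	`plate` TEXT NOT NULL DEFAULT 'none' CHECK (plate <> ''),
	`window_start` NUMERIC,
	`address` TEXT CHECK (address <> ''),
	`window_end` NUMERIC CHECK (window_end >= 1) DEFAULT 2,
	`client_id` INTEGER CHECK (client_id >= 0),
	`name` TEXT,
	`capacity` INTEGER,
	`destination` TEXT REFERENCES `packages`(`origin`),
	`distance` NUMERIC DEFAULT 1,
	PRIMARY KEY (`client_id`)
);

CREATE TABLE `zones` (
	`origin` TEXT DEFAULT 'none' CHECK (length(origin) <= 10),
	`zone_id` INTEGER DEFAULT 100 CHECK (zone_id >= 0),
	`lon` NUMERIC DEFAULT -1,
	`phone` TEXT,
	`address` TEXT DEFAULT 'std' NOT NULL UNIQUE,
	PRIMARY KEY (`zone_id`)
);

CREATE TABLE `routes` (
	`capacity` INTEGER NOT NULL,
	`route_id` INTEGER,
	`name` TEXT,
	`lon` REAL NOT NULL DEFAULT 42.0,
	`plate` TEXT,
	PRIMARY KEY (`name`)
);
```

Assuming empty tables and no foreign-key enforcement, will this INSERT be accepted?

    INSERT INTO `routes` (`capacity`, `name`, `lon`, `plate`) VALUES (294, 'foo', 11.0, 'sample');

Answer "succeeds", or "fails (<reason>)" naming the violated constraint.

NOT NULL columns: capacity is supplied; lon is supplied; name is supplied.
No constraint is violated.

succeeds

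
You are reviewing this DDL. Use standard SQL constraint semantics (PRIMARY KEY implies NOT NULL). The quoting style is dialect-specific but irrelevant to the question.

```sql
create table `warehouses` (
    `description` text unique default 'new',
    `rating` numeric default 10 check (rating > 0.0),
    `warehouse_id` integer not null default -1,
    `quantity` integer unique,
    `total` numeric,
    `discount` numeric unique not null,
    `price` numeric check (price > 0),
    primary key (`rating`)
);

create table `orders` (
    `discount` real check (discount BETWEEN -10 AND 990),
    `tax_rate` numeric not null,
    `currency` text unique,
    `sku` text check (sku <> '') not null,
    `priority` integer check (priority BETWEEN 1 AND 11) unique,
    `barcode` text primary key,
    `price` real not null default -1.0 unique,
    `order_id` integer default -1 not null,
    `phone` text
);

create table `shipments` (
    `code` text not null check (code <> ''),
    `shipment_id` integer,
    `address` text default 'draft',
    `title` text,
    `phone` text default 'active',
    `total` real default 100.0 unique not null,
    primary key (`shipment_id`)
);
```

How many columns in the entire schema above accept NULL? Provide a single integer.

11

warehouses: 4 nullable (description, quantity, total, price — PK (rating) and explicit NOT NULL columns excluded).
orders: 4 nullable (discount, currency, priority, phone — PK (barcode) and explicit NOT NULL columns excluded).
shipments: 3 nullable (address, title, phone — PK (shipment_id) and explicit NOT NULL columns excluded).
Total: 4 + 4 + 3 = 11.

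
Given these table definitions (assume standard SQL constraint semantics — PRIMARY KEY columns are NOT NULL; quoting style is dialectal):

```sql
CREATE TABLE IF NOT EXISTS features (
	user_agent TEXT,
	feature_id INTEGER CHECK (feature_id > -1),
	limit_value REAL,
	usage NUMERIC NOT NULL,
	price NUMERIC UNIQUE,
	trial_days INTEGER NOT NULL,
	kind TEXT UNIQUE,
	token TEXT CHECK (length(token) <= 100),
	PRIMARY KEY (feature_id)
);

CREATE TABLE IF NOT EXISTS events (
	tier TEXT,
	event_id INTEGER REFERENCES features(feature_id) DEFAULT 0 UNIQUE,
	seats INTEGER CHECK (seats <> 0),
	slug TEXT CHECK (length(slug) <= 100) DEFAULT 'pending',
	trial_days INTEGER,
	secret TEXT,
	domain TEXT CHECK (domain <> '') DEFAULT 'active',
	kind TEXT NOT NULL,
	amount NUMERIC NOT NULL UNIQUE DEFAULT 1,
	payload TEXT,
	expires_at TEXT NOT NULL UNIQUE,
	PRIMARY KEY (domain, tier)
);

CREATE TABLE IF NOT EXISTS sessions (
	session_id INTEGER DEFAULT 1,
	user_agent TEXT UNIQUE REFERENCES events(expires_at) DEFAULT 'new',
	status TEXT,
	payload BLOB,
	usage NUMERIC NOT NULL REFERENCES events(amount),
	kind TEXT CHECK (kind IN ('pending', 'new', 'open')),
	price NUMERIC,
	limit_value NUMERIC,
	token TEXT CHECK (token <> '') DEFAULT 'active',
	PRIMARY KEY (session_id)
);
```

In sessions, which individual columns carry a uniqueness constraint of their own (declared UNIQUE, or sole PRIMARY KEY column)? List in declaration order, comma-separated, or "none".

session_id, user_agent

- session_id: single-column PRIMARY KEY → unique.
- user_agent: declared UNIQUE → unique.
- status: no UNIQUE or single-column PK constraint.
- payload: no UNIQUE or single-column PK constraint.
- usage: no UNIQUE or single-column PK constraint.
- kind: no UNIQUE or single-column PK constraint.
- price: no UNIQUE or single-column PK constraint.
- limit_value: no UNIQUE or single-column PK constraint.
- token: no UNIQUE or single-column PK constraint.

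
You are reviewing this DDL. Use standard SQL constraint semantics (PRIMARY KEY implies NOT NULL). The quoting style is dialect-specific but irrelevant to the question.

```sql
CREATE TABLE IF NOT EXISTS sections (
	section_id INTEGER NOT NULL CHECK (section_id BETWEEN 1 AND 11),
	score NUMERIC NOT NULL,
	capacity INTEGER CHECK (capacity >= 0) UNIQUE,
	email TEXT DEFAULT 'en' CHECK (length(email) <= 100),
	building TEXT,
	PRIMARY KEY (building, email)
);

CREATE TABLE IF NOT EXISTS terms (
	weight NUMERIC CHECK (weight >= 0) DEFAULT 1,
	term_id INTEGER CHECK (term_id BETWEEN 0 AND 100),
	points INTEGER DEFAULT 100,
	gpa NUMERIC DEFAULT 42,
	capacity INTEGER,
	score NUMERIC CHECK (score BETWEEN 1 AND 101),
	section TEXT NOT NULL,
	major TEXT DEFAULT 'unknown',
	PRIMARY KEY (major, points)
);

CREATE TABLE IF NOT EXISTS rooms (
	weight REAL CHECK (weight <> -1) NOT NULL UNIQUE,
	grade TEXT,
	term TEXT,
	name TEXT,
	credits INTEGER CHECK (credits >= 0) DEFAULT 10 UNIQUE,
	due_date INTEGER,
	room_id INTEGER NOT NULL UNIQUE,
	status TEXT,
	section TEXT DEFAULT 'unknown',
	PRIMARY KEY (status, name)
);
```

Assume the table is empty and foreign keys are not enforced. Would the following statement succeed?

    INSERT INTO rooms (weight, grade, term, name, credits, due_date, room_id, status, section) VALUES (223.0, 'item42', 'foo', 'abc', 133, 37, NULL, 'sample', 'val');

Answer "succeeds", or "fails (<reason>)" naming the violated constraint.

room_id is explicitly set to NULL, but room_id is declared NOT NULL.

fails (NOT NULL on room_id)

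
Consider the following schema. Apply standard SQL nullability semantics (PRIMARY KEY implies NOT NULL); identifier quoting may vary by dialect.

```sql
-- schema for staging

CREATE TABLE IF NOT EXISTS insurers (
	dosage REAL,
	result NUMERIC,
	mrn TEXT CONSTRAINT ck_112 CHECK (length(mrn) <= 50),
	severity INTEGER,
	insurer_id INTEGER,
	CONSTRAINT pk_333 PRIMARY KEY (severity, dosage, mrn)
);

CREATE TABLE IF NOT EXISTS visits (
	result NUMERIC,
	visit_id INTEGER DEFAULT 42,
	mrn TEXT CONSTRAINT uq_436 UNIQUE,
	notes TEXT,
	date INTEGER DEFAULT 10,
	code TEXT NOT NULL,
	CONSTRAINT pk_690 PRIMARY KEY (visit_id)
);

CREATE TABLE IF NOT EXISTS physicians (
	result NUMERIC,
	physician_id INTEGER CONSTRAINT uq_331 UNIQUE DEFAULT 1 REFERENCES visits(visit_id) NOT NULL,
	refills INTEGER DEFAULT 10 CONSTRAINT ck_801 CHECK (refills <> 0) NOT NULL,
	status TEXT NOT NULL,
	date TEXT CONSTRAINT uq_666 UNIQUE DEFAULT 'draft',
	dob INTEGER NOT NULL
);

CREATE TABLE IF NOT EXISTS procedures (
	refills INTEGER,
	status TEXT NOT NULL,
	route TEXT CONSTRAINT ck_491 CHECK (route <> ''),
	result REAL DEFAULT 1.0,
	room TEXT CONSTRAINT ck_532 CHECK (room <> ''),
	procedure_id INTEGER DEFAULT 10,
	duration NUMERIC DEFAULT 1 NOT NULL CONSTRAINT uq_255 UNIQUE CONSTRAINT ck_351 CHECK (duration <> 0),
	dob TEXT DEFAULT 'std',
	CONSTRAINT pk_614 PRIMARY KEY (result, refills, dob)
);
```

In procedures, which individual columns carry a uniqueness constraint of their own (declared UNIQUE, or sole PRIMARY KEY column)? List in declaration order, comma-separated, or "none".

duration

- refills: part of a composite PRIMARY KEY — only the tuple is unique, not this column on its own.
- status: no UNIQUE or single-column PK constraint.
- route: no UNIQUE or single-column PK constraint.
- result: part of a composite PRIMARY KEY — only the tuple is unique, not this column on its own.
- room: no UNIQUE or single-column PK constraint.
- procedure_id: no UNIQUE or single-column PK constraint.
- duration: declared UNIQUE → unique.
- dob: part of a composite PRIMARY KEY — only the tuple is unique, not this column on its own.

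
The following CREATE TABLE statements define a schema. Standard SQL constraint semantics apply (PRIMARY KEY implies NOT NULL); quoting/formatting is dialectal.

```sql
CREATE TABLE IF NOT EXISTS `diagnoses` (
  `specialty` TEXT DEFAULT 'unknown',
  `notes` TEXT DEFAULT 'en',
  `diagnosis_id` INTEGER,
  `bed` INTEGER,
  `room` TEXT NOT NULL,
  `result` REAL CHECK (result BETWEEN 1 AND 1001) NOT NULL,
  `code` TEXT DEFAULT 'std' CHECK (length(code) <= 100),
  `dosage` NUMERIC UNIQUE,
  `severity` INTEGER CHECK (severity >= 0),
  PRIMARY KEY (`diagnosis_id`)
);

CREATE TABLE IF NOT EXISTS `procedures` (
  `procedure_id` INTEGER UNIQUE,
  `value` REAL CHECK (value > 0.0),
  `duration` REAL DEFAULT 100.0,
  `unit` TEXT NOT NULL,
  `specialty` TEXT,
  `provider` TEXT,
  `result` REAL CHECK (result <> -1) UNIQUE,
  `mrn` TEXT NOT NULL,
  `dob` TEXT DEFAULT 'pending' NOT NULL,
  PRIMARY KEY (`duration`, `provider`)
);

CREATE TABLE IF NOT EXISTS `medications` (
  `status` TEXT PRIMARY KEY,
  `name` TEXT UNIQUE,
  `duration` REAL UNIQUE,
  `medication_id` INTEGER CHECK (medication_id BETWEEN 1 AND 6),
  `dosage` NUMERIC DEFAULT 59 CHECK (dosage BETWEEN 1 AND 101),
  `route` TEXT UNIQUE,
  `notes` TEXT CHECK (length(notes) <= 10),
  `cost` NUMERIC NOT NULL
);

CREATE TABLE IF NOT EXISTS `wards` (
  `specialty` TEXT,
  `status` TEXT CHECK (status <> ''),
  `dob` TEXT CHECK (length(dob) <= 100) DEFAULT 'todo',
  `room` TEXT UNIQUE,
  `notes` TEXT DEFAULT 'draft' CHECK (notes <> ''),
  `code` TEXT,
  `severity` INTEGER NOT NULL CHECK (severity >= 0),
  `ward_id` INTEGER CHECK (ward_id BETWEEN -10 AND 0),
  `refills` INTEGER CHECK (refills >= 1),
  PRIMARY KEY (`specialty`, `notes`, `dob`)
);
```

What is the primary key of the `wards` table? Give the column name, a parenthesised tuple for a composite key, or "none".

(specialty, notes, dob)

A table-level PRIMARY KEY clause names 3 columns: specialty, notes, dob.
This is a composite key — the combination is unique, not each column individually.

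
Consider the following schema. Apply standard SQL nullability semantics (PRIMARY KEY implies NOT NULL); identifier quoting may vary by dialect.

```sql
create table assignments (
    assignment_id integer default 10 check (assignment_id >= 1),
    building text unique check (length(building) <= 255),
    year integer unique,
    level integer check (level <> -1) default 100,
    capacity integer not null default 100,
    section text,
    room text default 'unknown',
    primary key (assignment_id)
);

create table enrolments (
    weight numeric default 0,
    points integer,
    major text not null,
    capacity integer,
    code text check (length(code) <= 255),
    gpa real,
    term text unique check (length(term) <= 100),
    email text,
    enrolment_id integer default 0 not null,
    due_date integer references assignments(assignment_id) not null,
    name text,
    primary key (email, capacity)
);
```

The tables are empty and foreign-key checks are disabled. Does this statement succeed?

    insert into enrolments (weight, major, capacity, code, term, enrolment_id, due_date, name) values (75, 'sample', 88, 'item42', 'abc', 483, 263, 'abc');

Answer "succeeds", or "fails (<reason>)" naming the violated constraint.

fails (NOT NULL on email)

email is omitted from the column list and has no DEFAULT, so it would receive NULL.
But email is part of the PRIMARY KEY (implied NOT NULL).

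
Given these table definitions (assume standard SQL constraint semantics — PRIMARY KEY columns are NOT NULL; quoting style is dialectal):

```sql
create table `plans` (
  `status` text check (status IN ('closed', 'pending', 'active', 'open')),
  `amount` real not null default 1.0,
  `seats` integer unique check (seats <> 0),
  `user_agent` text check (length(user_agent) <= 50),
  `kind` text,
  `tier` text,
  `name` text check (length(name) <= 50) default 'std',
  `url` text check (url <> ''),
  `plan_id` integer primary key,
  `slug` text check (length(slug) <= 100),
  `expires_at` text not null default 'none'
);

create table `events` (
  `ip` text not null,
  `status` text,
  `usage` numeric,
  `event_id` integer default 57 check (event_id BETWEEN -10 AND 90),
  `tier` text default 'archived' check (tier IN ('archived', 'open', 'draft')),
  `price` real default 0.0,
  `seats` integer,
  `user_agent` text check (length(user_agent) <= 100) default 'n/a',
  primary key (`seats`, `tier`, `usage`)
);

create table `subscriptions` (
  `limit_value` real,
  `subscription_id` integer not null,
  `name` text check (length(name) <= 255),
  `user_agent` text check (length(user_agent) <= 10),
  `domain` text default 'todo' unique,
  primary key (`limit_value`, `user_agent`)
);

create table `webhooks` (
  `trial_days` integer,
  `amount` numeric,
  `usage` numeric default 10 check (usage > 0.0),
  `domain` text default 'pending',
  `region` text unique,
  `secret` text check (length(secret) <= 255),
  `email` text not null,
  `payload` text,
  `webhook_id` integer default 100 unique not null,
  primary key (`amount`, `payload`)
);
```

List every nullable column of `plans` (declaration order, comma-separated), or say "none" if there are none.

- status: CHECK does not forbid NULL (a CHECK constraint passes when its expression is NULL) → nullable.
- amount: declared NOT NULL → not nullable.
- seats: CHECK does not forbid NULL (a CHECK constraint passes when its expression is NULL) → nullable.
- user_agent: CHECK does not forbid NULL (a CHECK constraint passes when its expression is NULL) → nullable.
- kind: no NOT NULL constraint applies → nullable.
- tier: no NOT NULL constraint applies → nullable.
- name: CHECK does not forbid NULL (a CHECK constraint passes when its expression is NULL) → nullable.
- url: CHECK does not forbid NULL (a CHECK constraint passes when its expression is NULL) → nullable.
- plan_id: part of the PRIMARY KEY, which implies NOT NULL → not nullable.
- slug: CHECK does not forbid NULL (a CHECK constraint passes when its expression is NULL) → nullable.
- expires_at: declared NOT NULL → not nullable.

status, seats, user_agent, kind, tier, name, url, slug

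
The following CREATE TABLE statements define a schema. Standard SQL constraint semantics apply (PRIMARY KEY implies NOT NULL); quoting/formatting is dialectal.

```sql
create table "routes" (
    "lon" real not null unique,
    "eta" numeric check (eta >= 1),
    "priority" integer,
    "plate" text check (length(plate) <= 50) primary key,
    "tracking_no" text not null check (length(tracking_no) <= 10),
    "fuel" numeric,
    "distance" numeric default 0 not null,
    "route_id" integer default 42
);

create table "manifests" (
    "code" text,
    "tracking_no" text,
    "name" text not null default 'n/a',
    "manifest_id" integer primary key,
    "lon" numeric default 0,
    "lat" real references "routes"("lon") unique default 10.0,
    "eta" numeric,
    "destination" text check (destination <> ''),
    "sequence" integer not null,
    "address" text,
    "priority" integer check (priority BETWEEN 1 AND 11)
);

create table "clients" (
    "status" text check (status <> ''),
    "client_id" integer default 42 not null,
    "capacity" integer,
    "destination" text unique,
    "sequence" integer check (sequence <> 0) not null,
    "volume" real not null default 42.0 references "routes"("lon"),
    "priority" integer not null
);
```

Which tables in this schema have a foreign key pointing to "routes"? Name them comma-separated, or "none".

- manifests.lat references routes(lon).
- clients.volume references routes(lon).

manifests, clients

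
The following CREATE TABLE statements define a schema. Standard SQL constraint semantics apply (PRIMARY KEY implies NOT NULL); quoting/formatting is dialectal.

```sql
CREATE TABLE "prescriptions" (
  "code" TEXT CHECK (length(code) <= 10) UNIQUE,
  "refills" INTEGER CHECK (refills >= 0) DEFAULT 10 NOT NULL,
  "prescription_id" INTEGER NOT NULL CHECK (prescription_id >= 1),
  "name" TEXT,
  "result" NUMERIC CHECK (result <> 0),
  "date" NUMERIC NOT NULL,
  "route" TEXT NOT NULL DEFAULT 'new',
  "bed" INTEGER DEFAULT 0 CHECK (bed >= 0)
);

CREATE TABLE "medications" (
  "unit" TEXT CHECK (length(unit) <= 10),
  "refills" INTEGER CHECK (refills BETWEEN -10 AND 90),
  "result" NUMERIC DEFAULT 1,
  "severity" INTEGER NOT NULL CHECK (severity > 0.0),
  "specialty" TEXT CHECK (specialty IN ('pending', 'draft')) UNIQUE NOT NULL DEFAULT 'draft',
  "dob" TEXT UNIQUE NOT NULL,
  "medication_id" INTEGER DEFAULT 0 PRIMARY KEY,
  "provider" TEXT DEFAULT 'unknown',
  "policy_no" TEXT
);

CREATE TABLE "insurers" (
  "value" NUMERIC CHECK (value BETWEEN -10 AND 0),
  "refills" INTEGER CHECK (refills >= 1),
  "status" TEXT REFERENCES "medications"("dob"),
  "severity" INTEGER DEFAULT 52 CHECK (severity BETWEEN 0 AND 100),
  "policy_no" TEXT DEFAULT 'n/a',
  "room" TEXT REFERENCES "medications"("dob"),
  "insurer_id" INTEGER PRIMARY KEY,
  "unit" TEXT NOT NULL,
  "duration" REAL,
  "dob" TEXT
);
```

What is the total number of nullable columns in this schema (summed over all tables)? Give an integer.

prescriptions: 4 nullable (code, name, result, bed — PK none and explicit NOT NULL columns excluded).
medications: 5 nullable (unit, refills, result, provider, policy_no — PK (medication_id) and explicit NOT NULL columns excluded).
insurers: 8 nullable (value, refills, status, severity, policy_no, room, duration, dob — PK (insurer_id) and explicit NOT NULL columns excluded).
Total: 4 + 5 + 8 = 17.

17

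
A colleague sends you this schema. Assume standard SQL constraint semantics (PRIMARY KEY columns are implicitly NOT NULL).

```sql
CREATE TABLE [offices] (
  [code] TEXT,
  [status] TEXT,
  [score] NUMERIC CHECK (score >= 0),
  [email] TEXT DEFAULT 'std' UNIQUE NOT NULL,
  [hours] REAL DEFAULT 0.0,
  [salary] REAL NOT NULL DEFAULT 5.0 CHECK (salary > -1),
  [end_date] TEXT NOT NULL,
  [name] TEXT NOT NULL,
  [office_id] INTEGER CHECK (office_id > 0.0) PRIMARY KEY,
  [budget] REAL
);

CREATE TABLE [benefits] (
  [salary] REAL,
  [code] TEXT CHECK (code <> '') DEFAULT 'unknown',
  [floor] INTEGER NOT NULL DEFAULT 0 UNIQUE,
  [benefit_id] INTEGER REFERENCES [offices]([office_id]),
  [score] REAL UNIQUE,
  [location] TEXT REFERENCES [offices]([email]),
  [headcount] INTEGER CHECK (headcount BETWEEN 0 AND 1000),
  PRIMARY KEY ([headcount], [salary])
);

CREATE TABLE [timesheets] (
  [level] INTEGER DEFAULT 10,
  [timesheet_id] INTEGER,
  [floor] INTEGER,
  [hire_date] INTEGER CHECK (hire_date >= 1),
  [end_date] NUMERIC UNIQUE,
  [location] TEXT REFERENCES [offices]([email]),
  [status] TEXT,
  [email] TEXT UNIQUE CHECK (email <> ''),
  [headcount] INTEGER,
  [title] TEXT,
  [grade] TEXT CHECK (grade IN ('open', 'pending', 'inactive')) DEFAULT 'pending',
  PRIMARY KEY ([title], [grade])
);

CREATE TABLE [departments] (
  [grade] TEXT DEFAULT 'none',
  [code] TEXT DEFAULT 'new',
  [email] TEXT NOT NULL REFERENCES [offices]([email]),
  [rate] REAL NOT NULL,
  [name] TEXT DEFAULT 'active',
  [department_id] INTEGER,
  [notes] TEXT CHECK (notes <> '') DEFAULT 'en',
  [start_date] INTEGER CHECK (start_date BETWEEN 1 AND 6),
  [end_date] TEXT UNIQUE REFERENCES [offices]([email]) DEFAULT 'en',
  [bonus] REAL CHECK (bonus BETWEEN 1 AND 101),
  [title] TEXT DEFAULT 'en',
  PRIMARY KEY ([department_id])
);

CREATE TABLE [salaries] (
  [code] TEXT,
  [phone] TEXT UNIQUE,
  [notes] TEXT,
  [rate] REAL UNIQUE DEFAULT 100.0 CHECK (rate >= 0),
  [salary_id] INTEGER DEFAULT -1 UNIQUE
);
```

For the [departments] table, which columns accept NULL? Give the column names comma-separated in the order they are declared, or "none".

grade, code, name, notes, start_date, end_date, bonus, title

- grade: DEFAULT only fills an omitted column; an explicit NULL is still allowed → nullable.
- code: DEFAULT only fills an omitted column; an explicit NULL is still allowed → nullable.
- email: declared NOT NULL → not nullable.
- rate: declared NOT NULL → not nullable.
- name: DEFAULT only fills an omitted column; an explicit NULL is still allowed → nullable.
- department_id: part of the PRIMARY KEY, which implies NOT NULL → not nullable.
- notes: CHECK does not forbid NULL (a CHECK constraint passes when its expression is NULL) → nullable.
- start_date: CHECK does not forbid NULL (a CHECK constraint passes when its expression is NULL) → nullable.
- end_date: a foreign key column may be NULL unless separately constrained → nullable.
- bonus: CHECK does not forbid NULL (a CHECK constraint passes when its expression is NULL) → nullable.
- title: DEFAULT only fills an omitted column; an explicit NULL is still allowed → nullable.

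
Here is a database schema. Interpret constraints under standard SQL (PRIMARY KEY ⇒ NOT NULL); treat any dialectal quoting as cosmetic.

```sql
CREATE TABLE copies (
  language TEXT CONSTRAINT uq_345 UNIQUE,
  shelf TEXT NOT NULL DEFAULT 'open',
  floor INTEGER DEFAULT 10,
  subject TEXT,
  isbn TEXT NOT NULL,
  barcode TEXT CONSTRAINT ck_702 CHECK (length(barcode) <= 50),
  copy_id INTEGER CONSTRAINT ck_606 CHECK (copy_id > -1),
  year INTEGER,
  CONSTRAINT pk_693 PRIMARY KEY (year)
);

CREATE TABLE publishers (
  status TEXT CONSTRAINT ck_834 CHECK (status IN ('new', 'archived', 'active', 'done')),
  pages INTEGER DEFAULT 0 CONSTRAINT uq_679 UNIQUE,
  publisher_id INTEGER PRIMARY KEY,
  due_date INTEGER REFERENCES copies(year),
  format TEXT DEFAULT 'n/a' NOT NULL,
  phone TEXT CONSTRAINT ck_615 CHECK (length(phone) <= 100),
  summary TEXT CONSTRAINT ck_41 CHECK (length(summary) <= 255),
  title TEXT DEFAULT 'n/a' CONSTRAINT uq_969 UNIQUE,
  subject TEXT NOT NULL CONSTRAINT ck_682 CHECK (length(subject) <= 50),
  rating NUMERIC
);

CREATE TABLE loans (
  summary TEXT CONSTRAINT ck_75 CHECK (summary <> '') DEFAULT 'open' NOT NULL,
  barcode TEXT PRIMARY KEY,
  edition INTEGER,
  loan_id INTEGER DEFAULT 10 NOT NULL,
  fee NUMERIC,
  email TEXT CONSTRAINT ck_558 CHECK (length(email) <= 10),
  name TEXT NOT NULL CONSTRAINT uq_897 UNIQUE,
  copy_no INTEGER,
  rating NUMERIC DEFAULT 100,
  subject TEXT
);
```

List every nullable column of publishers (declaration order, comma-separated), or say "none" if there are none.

- status: CHECK does not forbid NULL (a CHECK constraint passes when its expression is NULL) → nullable.
- pages: UNIQUE does not imply NOT NULL → nullable.
- publisher_id: part of the PRIMARY KEY, which implies NOT NULL → not nullable.
- due_date: a foreign key column may be NULL unless separately constrained → nullable.
- format: declared NOT NULL → not nullable.
- phone: CHECK does not forbid NULL (a CHECK constraint passes when its expression is NULL) → nullable.
- summary: CHECK does not forbid NULL (a CHECK constraint passes when its expression is NULL) → nullable.
- title: UNIQUE does not imply NOT NULL → nullable.
- subject: declared NOT NULL → not nullable.
- rating: no NOT NULL constraint applies → nullable.

status, pages, due_date, phone, summary, title, rating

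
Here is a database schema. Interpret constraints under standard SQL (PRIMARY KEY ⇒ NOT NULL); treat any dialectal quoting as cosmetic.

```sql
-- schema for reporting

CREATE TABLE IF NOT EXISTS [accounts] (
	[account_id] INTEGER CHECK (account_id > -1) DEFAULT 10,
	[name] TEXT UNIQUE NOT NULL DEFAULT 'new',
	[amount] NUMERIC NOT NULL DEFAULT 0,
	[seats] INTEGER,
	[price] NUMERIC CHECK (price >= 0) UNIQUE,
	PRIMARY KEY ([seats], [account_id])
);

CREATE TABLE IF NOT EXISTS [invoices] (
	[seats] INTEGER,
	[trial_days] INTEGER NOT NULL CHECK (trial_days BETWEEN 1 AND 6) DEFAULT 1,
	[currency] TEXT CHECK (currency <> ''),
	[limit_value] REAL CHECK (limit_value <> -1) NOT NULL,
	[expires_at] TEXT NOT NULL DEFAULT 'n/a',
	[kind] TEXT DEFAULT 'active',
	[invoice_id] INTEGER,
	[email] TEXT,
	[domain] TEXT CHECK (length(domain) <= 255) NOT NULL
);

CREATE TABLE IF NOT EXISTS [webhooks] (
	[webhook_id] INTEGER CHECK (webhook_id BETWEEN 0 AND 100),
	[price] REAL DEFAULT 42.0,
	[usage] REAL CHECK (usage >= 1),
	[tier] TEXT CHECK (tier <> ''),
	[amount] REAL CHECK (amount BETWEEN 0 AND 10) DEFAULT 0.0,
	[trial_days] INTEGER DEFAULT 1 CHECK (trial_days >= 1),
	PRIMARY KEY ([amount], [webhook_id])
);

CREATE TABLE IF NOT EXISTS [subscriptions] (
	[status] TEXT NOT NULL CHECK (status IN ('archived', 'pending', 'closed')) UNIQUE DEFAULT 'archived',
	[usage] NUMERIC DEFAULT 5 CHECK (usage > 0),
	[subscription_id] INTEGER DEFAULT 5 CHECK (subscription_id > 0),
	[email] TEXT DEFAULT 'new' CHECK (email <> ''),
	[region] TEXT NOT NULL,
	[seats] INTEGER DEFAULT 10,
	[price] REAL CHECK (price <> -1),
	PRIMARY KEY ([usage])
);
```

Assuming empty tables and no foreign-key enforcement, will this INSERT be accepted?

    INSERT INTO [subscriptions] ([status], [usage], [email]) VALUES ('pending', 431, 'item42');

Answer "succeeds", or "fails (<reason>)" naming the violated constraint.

region is omitted from the column list and has no DEFAULT, so it would receive NULL.
But region is declared NOT NULL.

fails (NOT NULL on region)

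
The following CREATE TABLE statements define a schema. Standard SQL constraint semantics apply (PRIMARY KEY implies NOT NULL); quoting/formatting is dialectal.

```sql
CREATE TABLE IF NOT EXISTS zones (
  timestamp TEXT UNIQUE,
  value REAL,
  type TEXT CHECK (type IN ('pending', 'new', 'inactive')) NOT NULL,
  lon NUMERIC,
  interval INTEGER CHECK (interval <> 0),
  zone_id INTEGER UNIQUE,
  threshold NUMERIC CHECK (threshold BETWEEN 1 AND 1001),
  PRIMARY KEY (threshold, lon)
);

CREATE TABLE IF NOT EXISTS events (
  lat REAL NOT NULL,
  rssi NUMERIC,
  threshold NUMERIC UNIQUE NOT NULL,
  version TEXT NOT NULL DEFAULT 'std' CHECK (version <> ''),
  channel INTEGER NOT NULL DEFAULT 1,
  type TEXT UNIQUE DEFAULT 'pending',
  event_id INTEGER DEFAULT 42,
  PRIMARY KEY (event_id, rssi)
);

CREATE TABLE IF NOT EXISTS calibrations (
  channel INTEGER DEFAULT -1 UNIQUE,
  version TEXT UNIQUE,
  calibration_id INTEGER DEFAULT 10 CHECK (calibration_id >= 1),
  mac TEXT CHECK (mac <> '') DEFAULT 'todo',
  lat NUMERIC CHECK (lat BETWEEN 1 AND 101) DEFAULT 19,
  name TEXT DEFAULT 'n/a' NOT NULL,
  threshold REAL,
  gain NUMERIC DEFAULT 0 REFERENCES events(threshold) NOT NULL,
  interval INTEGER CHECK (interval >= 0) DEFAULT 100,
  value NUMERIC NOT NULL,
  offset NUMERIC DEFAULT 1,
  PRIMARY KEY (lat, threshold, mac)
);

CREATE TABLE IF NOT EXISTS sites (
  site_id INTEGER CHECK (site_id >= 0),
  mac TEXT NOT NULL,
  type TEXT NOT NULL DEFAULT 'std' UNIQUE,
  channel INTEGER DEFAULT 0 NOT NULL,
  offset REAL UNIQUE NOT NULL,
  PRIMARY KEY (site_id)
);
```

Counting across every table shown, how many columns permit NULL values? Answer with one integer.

10

zones: 4 nullable (timestamp, value, interval, zone_id — PK (threshold, lon) and explicit NOT NULL columns excluded).
events: 1 nullable (type — PK (event_id, rssi) and explicit NOT NULL columns excluded).
calibrations: 5 nullable (channel, version, calibration_id, interval, offset — PK (lat, threshold, mac) and explicit NOT NULL columns excluded).
sites: 0 nullable (none — PK (site_id) and explicit NOT NULL columns excluded).
Total: 4 + 1 + 5 + 0 = 10.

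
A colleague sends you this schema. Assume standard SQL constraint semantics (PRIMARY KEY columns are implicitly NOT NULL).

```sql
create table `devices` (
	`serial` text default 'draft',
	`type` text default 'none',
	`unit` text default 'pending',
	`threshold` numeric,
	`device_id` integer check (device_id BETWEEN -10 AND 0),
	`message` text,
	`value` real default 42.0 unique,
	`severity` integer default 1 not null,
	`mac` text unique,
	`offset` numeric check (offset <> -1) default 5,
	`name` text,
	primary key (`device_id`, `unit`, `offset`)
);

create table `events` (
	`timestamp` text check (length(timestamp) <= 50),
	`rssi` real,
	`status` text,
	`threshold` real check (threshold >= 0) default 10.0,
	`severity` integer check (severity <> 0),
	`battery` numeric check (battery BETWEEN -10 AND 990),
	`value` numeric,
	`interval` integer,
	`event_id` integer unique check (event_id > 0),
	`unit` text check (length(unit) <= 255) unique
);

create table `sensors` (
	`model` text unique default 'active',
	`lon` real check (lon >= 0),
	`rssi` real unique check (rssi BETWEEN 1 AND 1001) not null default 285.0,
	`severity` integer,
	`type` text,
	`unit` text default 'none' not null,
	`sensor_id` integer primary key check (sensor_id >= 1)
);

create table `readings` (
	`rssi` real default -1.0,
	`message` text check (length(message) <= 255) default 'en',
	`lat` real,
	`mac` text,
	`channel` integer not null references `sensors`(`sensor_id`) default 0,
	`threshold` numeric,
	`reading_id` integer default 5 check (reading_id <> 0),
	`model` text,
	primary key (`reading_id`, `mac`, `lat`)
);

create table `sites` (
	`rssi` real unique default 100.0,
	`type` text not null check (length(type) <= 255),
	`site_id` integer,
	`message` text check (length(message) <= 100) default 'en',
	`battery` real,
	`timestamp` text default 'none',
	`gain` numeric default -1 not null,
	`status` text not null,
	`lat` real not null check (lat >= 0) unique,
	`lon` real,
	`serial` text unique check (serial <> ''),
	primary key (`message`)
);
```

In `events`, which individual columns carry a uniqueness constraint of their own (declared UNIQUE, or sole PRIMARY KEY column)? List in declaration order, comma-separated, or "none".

event_id, unit

- timestamp: no UNIQUE or single-column PK constraint.
- rssi: no UNIQUE or single-column PK constraint.
- status: no UNIQUE or single-column PK constraint.
- threshold: no UNIQUE or single-column PK constraint.
- severity: no UNIQUE or single-column PK constraint.
- battery: no UNIQUE or single-column PK constraint.
- value: no UNIQUE or single-column PK constraint.
- interval: no UNIQUE or single-column PK constraint.
- event_id: declared UNIQUE → unique.
- unit: declared UNIQUE → unique.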